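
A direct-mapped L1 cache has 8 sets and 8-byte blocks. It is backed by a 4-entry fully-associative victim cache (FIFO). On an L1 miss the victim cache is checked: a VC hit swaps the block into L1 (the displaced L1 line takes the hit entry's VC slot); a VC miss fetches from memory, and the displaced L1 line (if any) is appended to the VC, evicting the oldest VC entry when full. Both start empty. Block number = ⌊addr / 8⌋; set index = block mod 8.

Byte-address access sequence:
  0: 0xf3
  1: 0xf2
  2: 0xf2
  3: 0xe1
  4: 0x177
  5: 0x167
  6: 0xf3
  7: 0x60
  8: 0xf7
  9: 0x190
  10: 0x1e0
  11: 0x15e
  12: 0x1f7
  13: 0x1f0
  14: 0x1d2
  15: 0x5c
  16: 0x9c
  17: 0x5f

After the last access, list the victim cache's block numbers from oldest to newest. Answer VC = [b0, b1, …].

VC = [30, 50, 43, 19]

  [0] addr=0xf3 blk=30 s=6: MISS | VC []
  [1] addr=0xf2 blk=30 s=6: L1-HIT | VC []
  [2] addr=0xf2 blk=30 s=6: L1-HIT | VC []
  [3] addr=0xe1 blk=28 s=4: MISS | VC []
  [4] addr=0x177 blk=46 s=6: MISS | VC [30]
  [5] addr=0x167 blk=44 s=4: MISS | VC [30, 28]
  [6] addr=0xf3 blk=30 s=6: VC-HIT | VC [46, 28]
  [7] addr=0x60 blk=12 s=4: MISS | VC [46, 28, 44]
  [8] addr=0xf7 blk=30 s=6: L1-HIT | VC [46, 28, 44]
  [9] addr=0x190 blk=50 s=2: MISS | VC [46, 28, 44]
  [10] addr=0x1e0 blk=60 s=4: MISS | VC [46, 28, 44, 12]
  [11] addr=0x15e blk=43 s=3: MISS | VC [46, 28, 44, 12]
  [12] addr=0x1f7 blk=62 s=6: MISS | VC [28, 44, 12, 30]
  [13] addr=0x1f0 blk=62 s=6: L1-HIT | VC [28, 44, 12, 30]
  [14] addr=0x1d2 blk=58 s=2: MISS | VC [44, 12, 30, 50]
  [15] addr=0x5c blk=11 s=3: MISS | VC [12, 30, 50, 43]
  [16] addr=0x9c blk=19 s=3: MISS | VC [30, 50, 43, 11]
  [17] addr=0x5f blk=11 s=3: VC-HIT | VC [30, 50, 43, 19]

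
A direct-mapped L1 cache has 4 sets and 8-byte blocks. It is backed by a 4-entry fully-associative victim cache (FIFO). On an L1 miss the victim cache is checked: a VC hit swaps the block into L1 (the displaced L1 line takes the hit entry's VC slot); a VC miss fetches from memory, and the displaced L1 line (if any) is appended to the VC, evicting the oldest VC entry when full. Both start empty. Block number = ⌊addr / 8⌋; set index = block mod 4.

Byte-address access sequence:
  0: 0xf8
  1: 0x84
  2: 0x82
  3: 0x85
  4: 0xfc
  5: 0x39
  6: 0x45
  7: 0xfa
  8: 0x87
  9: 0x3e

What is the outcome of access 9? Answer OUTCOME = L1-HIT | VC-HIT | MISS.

0: 0xf8 (blk 31, set 3) → MISS  vc=[]
1: 0x84 (blk 16, set 0) → MISS  vc=[]
2: 0x82 (blk 16, set 0) → L1-HIT  vc=[]
3: 0x85 (blk 16, set 0) → L1-HIT  vc=[]
4: 0xfc (blk 31, set 3) → L1-HIT  vc=[]
5: 0x39 (blk 7, set 3) → MISS  vc=[31]
6: 0x45 (blk 8, set 0) → MISS  vc=[31, 16]
7: 0xfa (blk 31, set 3) → VC-HIT  vc=[7, 16]
8: 0x87 (blk 16, set 0) → VC-HIT  vc=[7, 8]
9: 0x3e (blk 7, set 3) → VC-HIT  vc=[31, 8]

OUTCOME = VC-HIT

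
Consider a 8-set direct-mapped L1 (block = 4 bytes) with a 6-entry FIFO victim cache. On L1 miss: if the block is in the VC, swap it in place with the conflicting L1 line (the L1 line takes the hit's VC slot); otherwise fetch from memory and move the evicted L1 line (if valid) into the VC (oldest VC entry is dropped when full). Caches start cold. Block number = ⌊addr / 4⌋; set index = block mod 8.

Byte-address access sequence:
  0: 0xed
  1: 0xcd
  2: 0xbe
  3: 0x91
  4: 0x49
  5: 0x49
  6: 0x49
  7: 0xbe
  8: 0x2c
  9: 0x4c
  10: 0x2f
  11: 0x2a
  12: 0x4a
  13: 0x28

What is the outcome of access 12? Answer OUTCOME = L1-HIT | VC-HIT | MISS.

OUTCOME = VC-HIT

0: 0xed (blk 59, set 3) → MISS  vc=[]
1: 0xcd (blk 51, set 3) → MISS  vc=[59]
2: 0xbe (blk 47, set 7) → MISS  vc=[59]
3: 0x91 (blk 36, set 4) → MISS  vc=[59]
4: 0x49 (blk 18, set 2) → MISS  vc=[59]
5: 0x49 (blk 18, set 2) → L1-HIT  vc=[59]
6: 0x49 (blk 18, set 2) → L1-HIT  vc=[59]
7: 0xbe (blk 47, set 7) → L1-HIT  vc=[59]
8: 0x2c (blk 11, set 3) → MISS  vc=[59, 51]
9: 0x4c (blk 19, set 3) → MISS  vc=[59, 51, 11]
10: 0x2f (blk 11, set 3) → VC-HIT  vc=[59, 51, 19]
11: 0x2a (blk 10, set 2) → MISS  vc=[59, 51, 19, 18]
12: 0x4a (blk 18, set 2) → VC-HIT  vc=[59, 51, 19, 10]
13: 0x28 (blk 10, set 2) → VC-HIT  vc=[59, 51, 19, 18]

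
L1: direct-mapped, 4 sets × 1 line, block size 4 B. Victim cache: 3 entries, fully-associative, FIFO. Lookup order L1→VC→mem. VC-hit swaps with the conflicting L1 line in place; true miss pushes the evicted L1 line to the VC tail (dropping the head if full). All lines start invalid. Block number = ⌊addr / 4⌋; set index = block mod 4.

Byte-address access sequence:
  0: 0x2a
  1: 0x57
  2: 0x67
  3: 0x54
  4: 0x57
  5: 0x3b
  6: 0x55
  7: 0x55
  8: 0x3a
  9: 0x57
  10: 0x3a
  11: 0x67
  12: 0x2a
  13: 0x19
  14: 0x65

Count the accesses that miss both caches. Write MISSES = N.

  [0] addr=0x2a blk=10 s=2: MISS | VC []
  [1] addr=0x57 blk=21 s=1: MISS | VC []
  [2] addr=0x67 blk=25 s=1: MISS | VC [21]
  [3] addr=0x54 blk=21 s=1: VC-HIT | VC [25]
  [4] addr=0x57 blk=21 s=1: L1-HIT | VC [25]
  [5] addr=0x3b blk=14 s=2: MISS | VC [25, 10]
  [6] addr=0x55 blk=21 s=1: L1-HIT | VC [25, 10]
  [7] addr=0x55 blk=21 s=1: L1-HIT | VC [25, 10]
  [8] addr=0x3a blk=14 s=2: L1-HIT | VC [25, 10]
  [9] addr=0x57 blk=21 s=1: L1-HIT | VC [25, 10]
  [10] addr=0x3a blk=14 s=2: L1-HIT | VC [25, 10]
  [11] addr=0x67 blk=25 s=1: VC-HIT | VC [21, 10]
  [12] addr=0x2a blk=10 s=2: VC-HIT | VC [21, 14]
  [13] addr=0x19 blk=6 s=2: MISS | VC [21, 14, 10]
  [14] addr=0x65 blk=25 s=1: L1-HIT | VC [21, 14, 10]

MISSES = 5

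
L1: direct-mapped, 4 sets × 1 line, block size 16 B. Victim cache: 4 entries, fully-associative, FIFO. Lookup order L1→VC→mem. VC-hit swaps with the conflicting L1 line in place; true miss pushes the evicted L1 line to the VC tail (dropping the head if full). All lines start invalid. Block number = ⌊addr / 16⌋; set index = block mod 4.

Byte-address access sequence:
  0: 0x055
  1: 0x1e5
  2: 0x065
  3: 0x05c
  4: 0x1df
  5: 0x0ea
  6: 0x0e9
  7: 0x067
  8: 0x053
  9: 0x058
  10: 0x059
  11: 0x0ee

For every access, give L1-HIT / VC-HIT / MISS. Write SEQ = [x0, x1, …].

#0 0x55→b5/s1 MISS; vc=[]
#1 0x1e5→b30/s2 MISS; vc=[]
#2 0x65→b6/s2 MISS; vc=[30]
#3 0x5c→b5/s1 L1-HIT; vc=[30]
#4 0x1df→b29/s1 MISS; vc=[30,5]
#5 0xea→b14/s2 MISS; vc=[30,5,6]
#6 0xe9→b14/s2 L1-HIT; vc=[30,5,6]
#7 0x67→b6/s2 VC-HIT; vc=[30,5,14]
#8 0x53→b5/s1 VC-HIT; vc=[30,29,14]
#9 0x58→b5/s1 L1-HIT; vc=[30,29,14]
#10 0x59→b5/s1 L1-HIT; vc=[30,29,14]
#11 0xee→b14/s2 VC-HIT; vc=[30,29,6]

SEQ = [MISS, MISS, MISS, L1-HIT, MISS, MISS, L1-HIT, VC-HIT, VC-HIT, L1-HIT, L1-HIT, VC-HIT]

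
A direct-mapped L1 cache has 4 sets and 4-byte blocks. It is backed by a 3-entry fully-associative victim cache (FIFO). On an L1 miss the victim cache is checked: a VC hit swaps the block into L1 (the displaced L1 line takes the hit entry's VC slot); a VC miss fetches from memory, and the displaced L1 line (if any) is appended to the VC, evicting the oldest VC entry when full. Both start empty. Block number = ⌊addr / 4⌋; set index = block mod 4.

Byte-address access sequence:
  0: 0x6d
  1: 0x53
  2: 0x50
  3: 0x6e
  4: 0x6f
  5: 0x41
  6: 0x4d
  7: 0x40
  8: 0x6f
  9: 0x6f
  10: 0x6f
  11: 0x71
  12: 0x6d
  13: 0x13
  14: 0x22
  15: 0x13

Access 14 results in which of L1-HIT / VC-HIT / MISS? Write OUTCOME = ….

  [0] addr=0x6d blk=27 s=3: MISS | VC []
  [1] addr=0x53 blk=20 s=0: MISS | VC []
  [2] addr=0x50 blk=20 s=0: L1-HIT | VC []
  [3] addr=0x6e blk=27 s=3: L1-HIT | VC []
  [4] addr=0x6f blk=27 s=3: L1-HIT | VC []
  [5] addr=0x41 blk=16 s=0: MISS | VC [20]
  [6] addr=0x4d blk=19 s=3: MISS | VC [20, 27]
  [7] addr=0x40 blk=16 s=0: L1-HIT | VC [20, 27]
  [8] addr=0x6f blk=27 s=3: VC-HIT | VC [20, 19]
  [9] addr=0x6f blk=27 s=3: L1-HIT | VC [20, 19]
  [10] addr=0x6f blk=27 s=3: L1-HIT | VC [20, 19]
  [11] addr=0x71 blk=28 s=0: MISS | VC [20, 19, 16]
  [12] addr=0x6d blk=27 s=3: L1-HIT | VC [20, 19, 16]
  [13] addr=0x13 blk=4 s=0: MISS | VC [19, 16, 28]
  [14] addr=0x22 blk=8 s=0: MISS | VC [16, 28, 4]
  [15] addr=0x13 blk=4 s=0: VC-HIT | VC [16, 28, 8]

OUTCOME = MISS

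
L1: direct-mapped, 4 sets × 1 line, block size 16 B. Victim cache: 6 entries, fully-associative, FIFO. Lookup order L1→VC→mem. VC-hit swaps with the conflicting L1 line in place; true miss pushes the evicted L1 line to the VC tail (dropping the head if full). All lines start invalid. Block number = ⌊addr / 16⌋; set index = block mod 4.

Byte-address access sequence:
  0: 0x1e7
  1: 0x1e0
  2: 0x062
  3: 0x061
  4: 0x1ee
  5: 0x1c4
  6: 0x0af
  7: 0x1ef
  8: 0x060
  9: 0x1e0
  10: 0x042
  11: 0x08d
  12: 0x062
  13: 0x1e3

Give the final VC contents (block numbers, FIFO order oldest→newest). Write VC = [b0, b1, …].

VC = [6, 10, 28, 4]

  [0] addr=0x1e7 blk=30 s=2: MISS | VC []
  [1] addr=0x1e0 blk=30 s=2: L1-HIT | VC []
  [2] addr=0x62 blk=6 s=2: MISS | VC [30]
  [3] addr=0x61 blk=6 s=2: L1-HIT | VC [30]
  [4] addr=0x1ee blk=30 s=2: VC-HIT | VC [6]
  [5] addr=0x1c4 blk=28 s=0: MISS | VC [6]
  [6] addr=0xaf blk=10 s=2: MISS | VC [6, 30]
  [7] addr=0x1ef blk=30 s=2: VC-HIT | VC [6, 10]
  [8] addr=0x60 blk=6 s=2: VC-HIT | VC [30, 10]
  [9] addr=0x1e0 blk=30 s=2: VC-HIT | VC [6, 10]
  [10] addr=0x42 blk=4 s=0: MISS | VC [6, 10, 28]
  [11] addr=0x8d blk=8 s=0: MISS | VC [6, 10, 28, 4]
  [12] addr=0x62 blk=6 s=2: VC-HIT | VC [30, 10, 28, 4]
  [13] addr=0x1e3 blk=30 s=2: VC-HIT | VC [6, 10, 28, 4]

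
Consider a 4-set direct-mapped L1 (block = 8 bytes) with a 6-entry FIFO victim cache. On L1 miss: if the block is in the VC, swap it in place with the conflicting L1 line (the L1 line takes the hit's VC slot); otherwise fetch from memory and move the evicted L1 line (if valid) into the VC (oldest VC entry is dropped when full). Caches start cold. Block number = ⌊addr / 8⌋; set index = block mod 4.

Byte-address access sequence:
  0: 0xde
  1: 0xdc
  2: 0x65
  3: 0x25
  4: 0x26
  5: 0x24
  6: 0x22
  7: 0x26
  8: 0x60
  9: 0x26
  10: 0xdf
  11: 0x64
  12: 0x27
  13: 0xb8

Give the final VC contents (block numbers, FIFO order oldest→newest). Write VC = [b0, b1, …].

#0 0xde→b27/s3 MISS; vc=[]
#1 0xdc→b27/s3 L1-HIT; vc=[]
#2 0x65→b12/s0 MISS; vc=[]
#3 0x25→b4/s0 MISS; vc=[12]
#4 0x26→b4/s0 L1-HIT; vc=[12]
#5 0x24→b4/s0 L1-HIT; vc=[12]
#6 0x22→b4/s0 L1-HIT; vc=[12]
#7 0x26→b4/s0 L1-HIT; vc=[12]
#8 0x60→b12/s0 VC-HIT; vc=[4]
#9 0x26→b4/s0 VC-HIT; vc=[12]
#10 0xdf→b27/s3 L1-HIT; vc=[12]
#11 0x64→b12/s0 VC-HIT; vc=[4]
#12 0x27→b4/s0 VC-HIT; vc=[12]
#13 0xb8→b23/s3 MISS; vc=[12,27]

VC = [12, 27]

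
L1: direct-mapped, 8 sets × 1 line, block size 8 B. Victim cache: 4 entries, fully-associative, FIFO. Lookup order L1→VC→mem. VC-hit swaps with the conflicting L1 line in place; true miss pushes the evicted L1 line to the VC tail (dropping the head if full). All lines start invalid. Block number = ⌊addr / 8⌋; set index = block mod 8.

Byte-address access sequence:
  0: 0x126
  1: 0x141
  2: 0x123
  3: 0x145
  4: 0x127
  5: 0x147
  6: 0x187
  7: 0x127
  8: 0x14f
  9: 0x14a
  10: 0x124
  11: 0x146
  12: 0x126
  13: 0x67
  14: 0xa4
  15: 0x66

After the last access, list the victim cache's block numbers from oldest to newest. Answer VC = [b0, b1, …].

VC = [48, 36, 20]

#0 0x126→b36/s4 MISS; vc=[]
#1 0x141→b40/s0 MISS; vc=[]
#2 0x123→b36/s4 L1-HIT; vc=[]
#3 0x145→b40/s0 L1-HIT; vc=[]
#4 0x127→b36/s4 L1-HIT; vc=[]
#5 0x147→b40/s0 L1-HIT; vc=[]
#6 0x187→b48/s0 MISS; vc=[40]
#7 0x127→b36/s4 L1-HIT; vc=[40]
#8 0x14f→b41/s1 MISS; vc=[40]
#9 0x14a→b41/s1 L1-HIT; vc=[40]
#10 0x124→b36/s4 L1-HIT; vc=[40]
#11 0x146→b40/s0 VC-HIT; vc=[48]
#12 0x126→b36/s4 L1-HIT; vc=[48]
#13 0x67→b12/s4 MISS; vc=[48,36]
#14 0xa4→b20/s4 MISS; vc=[48,36,12]
#15 0x66→b12/s4 VC-HIT; vc=[48,36,20]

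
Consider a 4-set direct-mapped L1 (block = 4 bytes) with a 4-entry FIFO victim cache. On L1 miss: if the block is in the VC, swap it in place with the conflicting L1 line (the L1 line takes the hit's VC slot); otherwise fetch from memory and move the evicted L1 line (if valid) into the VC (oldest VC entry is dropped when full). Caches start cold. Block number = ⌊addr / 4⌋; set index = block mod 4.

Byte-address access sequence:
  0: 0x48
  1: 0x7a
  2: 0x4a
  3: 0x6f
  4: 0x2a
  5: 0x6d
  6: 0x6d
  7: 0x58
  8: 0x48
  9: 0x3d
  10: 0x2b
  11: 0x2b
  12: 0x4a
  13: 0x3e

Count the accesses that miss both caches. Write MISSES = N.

MISSES = 6

#0 0x48→b18/s2 MISS; vc=[]
#1 0x7a→b30/s2 MISS; vc=[18]
#2 0x4a→b18/s2 VC-HIT; vc=[30]
#3 0x6f→b27/s3 MISS; vc=[30]
#4 0x2a→b10/s2 MISS; vc=[30,18]
#5 0x6d→b27/s3 L1-HIT; vc=[30,18]
#6 0x6d→b27/s3 L1-HIT; vc=[30,18]
#7 0x58→b22/s2 MISS; vc=[30,18,10]
#8 0x48→b18/s2 VC-HIT; vc=[30,22,10]
#9 0x3d→b15/s3 MISS; vc=[30,22,10,27]
#10 0x2b→b10/s2 VC-HIT; vc=[30,22,18,27]
#11 0x2b→b10/s2 L1-HIT; vc=[30,22,18,27]
#12 0x4a→b18/s2 VC-HIT; vc=[30,22,10,27]
#13 0x3e→b15/s3 L1-HIT; vc=[30,22,10,27]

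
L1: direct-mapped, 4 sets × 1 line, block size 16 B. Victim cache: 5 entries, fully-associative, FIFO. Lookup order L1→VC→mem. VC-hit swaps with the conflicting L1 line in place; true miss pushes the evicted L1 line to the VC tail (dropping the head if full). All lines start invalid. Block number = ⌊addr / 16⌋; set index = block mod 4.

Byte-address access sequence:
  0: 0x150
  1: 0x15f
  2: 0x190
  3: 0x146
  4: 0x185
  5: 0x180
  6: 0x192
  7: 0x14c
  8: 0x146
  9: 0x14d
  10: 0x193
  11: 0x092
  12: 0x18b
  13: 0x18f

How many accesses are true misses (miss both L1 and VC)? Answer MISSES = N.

  [0] addr=0x150 blk=21 s=1: MISS | VC []
  [1] addr=0x15f blk=21 s=1: L1-HIT | VC []
  [2] addr=0x190 blk=25 s=1: MISS | VC [21]
  [3] addr=0x146 blk=20 s=0: MISS | VC [21]
  [4] addr=0x185 blk=24 s=0: MISS | VC [21, 20]
  [5] addr=0x180 blk=24 s=0: L1-HIT | VC [21, 20]
  [6] addr=0x192 blk=25 s=1: L1-HIT | VC [21, 20]
  [7] addr=0x14c blk=20 s=0: VC-HIT | VC [21, 24]
  [8] addr=0x146 blk=20 s=0: L1-HIT | VC [21, 24]
  [9] addr=0x14d blk=20 s=0: L1-HIT | VC [21, 24]
  [10] addr=0x193 blk=25 s=1: L1-HIT | VC [21, 24]
  [11] addr=0x92 blk=9 s=1: MISS | VC [21, 24, 25]
  [12] addr=0x18b blk=24 s=0: VC-HIT | VC [21, 20, 25]
  [13] addr=0x18f blk=24 s=0: L1-HIT | VC [21, 20, 25]

MISSES = 5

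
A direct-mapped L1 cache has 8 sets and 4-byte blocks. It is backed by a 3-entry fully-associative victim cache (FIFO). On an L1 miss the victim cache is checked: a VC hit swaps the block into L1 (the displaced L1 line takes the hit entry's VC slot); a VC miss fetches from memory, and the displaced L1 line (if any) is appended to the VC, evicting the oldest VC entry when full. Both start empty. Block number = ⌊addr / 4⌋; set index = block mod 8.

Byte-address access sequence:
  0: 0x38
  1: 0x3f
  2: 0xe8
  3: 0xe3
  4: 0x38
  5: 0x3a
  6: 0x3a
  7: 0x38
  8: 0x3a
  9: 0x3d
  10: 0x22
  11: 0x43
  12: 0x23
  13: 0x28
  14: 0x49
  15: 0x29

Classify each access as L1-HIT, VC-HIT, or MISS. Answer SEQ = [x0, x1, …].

0: 0x38 (blk 14, set 6) → MISS  vc=[]
1: 0x3f (blk 15, set 7) → MISS  vc=[]
2: 0xe8 (blk 58, set 2) → MISS  vc=[]
3: 0xe3 (blk 56, set 0) → MISS  vc=[]
4: 0x38 (blk 14, set 6) → L1-HIT  vc=[]
5: 0x3a (blk 14, set 6) → L1-HIT  vc=[]
6: 0x3a (blk 14, set 6) → L1-HIT  vc=[]
7: 0x38 (blk 14, set 6) → L1-HIT  vc=[]
8: 0x3a (blk 14, set 6) → L1-HIT  vc=[]
9: 0x3d (blk 15, set 7) → L1-HIT  vc=[]
10: 0x22 (blk 8, set 0) → MISS  vc=[56]
11: 0x43 (blk 16, set 0) → MISS  vc=[56, 8]
12: 0x23 (blk 8, set 0) → VC-HIT  vc=[56, 16]
13: 0x28 (blk 10, set 2) → MISS  vc=[56, 16, 58]
14: 0x49 (blk 18, set 2) → MISS  vc=[16, 58, 10]
15: 0x29 (blk 10, set 2) → VC-HIT  vc=[16, 58, 18]

SEQ = [MISS, MISS, MISS, MISS, L1-HIT, L1-HIT, L1-HIT, L1-HIT, L1-HIT, L1-HIT, MISS, MISS, VC-HIT, MISS, MISS, VC-HIT]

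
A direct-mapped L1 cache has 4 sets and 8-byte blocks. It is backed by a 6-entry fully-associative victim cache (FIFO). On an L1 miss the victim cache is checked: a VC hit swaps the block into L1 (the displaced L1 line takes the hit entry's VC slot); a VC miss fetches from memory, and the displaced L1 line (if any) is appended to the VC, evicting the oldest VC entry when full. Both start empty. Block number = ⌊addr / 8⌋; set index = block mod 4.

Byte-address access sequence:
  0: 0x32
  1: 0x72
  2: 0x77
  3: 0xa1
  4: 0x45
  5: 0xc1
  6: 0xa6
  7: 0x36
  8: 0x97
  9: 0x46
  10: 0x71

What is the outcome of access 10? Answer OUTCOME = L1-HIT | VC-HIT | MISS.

  [0] addr=0x32 blk=6 s=2: MISS | VC []
  [1] addr=0x72 blk=14 s=2: MISS | VC [6]
  [2] addr=0x77 blk=14 s=2: L1-HIT | VC [6]
  [3] addr=0xa1 blk=20 s=0: MISS | VC [6]
  [4] addr=0x45 blk=8 s=0: MISS | VC [6, 20]
  [5] addr=0xc1 blk=24 s=0: MISS | VC [6, 20, 8]
  [6] addr=0xa6 blk=20 s=0: VC-HIT | VC [6, 24, 8]
  [7] addr=0x36 blk=6 s=2: VC-HIT | VC [14, 24, 8]
  [8] addr=0x97 blk=18 s=2: MISS | VC [14, 24, 8, 6]
  [9] addr=0x46 blk=8 s=0: VC-HIT | VC [14, 24, 20, 6]
  [10] addr=0x71 blk=14 s=2: VC-HIT | VC [18, 24, 20, 6]

OUTCOME = VC-HIT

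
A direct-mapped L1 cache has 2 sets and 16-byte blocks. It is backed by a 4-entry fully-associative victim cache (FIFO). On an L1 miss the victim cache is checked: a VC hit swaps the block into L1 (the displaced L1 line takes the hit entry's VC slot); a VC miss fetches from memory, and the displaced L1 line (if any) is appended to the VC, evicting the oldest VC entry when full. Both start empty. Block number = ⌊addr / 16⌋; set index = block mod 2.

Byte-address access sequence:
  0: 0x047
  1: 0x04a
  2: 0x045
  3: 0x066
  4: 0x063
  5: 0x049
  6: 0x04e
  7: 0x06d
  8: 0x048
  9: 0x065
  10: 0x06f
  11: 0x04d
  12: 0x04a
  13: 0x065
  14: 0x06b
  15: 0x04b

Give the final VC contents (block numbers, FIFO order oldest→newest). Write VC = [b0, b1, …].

0: 0x47 (blk 4, set 0) → MISS  vc=[]
1: 0x4a (blk 4, set 0) → L1-HIT  vc=[]
2: 0x45 (blk 4, set 0) → L1-HIT  vc=[]
3: 0x66 (blk 6, set 0) → MISS  vc=[4]
4: 0x63 (blk 6, set 0) → L1-HIT  vc=[4]
5: 0x49 (blk 4, set 0) → VC-HIT  vc=[6]
6: 0x4e (blk 4, set 0) → L1-HIT  vc=[6]
7: 0x6d (blk 6, set 0) → VC-HIT  vc=[4]
8: 0x48 (blk 4, set 0) → VC-HIT  vc=[6]
9: 0x65 (blk 6, set 0) → VC-HIT  vc=[4]
10: 0x6f (blk 6, set 0) → L1-HIT  vc=[4]
11: 0x4d (blk 4, set 0) → VC-HIT  vc=[6]
12: 0x4a (blk 4, set 0) → L1-HIT  vc=[6]
13: 0x65 (blk 6, set 0) → VC-HIT  vc=[4]
14: 0x6b (blk 6, set 0) → L1-HIT  vc=[4]
15: 0x4b (blk 4, set 0) → VC-HIT  vc=[6]

VC = [6]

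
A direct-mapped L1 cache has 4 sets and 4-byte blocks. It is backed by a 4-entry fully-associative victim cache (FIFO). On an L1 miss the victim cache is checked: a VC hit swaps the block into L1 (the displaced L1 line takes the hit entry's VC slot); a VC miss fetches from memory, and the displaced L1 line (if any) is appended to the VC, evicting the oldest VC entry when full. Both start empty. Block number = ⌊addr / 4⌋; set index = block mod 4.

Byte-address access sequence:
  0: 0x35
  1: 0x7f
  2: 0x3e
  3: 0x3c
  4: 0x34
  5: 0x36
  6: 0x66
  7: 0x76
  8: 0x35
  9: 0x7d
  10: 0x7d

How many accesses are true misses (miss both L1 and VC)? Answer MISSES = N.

0: 0x35 (blk 13, set 1) → MISS  vc=[]
1: 0x7f (blk 31, set 3) → MISS  vc=[]
2: 0x3e (blk 15, set 3) → MISS  vc=[31]
3: 0x3c (blk 15, set 3) → L1-HIT  vc=[31]
4: 0x34 (blk 13, set 1) → L1-HIT  vc=[31]
5: 0x36 (blk 13, set 1) → L1-HIT  vc=[31]
6: 0x66 (blk 25, set 1) → MISS  vc=[31, 13]
7: 0x76 (blk 29, set 1) → MISS  vc=[31, 13, 25]
8: 0x35 (blk 13, set 1) → VC-HIT  vc=[31, 29, 25]
9: 0x7d (blk 31, set 3) → VC-HIT  vc=[15, 29, 25]
10: 0x7d (blk 31, set 3) → L1-HIT  vc=[15, 29, 25]

MISSES = 5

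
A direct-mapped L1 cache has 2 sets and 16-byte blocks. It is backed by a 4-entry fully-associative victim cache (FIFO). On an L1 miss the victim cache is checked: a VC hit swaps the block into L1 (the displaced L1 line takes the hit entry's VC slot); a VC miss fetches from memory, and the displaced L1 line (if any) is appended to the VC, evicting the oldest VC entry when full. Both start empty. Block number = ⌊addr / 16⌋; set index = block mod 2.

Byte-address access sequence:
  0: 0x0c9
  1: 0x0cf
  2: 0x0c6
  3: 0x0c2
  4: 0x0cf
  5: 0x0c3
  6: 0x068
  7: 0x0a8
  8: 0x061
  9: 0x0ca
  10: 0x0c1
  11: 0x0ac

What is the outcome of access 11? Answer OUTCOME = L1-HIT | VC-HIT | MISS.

  [0] addr=0xc9 blk=12 s=0: MISS | VC []
  [1] addr=0xcf blk=12 s=0: L1-HIT | VC []
  [2] addr=0xc6 blk=12 s=0: L1-HIT | VC []
  [3] addr=0xc2 blk=12 s=0: L1-HIT | VC []
  [4] addr=0xcf blk=12 s=0: L1-HIT | VC []
  [5] addr=0xc3 blk=12 s=0: L1-HIT | VC []
  [6] addr=0x68 blk=6 s=0: MISS | VC [12]
  [7] addr=0xa8 blk=10 s=0: MISS | VC [12, 6]
  [8] addr=0x61 blk=6 s=0: VC-HIT | VC [12, 10]
  [9] addr=0xca blk=12 s=0: VC-HIT | VC [6, 10]
  [10] addr=0xc1 blk=12 s=0: L1-HIT | VC [6, 10]
  [11] addr=0xac blk=10 s=0: VC-HIT | VC [6, 12]

OUTCOME = VC-HIT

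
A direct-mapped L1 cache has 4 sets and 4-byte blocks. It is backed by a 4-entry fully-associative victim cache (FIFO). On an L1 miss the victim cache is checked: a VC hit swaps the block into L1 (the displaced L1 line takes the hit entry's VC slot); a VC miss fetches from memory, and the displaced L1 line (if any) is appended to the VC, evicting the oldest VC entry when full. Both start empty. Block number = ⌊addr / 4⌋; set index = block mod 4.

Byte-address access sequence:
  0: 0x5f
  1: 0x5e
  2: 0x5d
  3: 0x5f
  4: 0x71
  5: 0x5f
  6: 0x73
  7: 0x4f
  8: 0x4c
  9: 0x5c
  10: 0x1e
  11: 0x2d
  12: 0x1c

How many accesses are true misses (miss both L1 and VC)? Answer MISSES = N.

MISSES = 5

0: 0x5f (blk 23, set 3) → MISS  vc=[]
1: 0x5e (blk 23, set 3) → L1-HIT  vc=[]
2: 0x5d (blk 23, set 3) → L1-HIT  vc=[]
3: 0x5f (blk 23, set 3) → L1-HIT  vc=[]
4: 0x71 (blk 28, set 0) → MISS  vc=[]
5: 0x5f (blk 23, set 3) → L1-HIT  vc=[]
6: 0x73 (blk 28, set 0) → L1-HIT  vc=[]
7: 0x4f (blk 19, set 3) → MISS  vc=[23]
8: 0x4c (blk 19, set 3) → L1-HIT  vc=[23]
9: 0x5c (blk 23, set 3) → VC-HIT  vc=[19]
10: 0x1e (blk 7, set 3) → MISS  vc=[19, 23]
11: 0x2d (blk 11, set 3) → MISS  vc=[19, 23, 7]
12: 0x1c (blk 7, set 3) → VC-HIT  vc=[19, 23, 11]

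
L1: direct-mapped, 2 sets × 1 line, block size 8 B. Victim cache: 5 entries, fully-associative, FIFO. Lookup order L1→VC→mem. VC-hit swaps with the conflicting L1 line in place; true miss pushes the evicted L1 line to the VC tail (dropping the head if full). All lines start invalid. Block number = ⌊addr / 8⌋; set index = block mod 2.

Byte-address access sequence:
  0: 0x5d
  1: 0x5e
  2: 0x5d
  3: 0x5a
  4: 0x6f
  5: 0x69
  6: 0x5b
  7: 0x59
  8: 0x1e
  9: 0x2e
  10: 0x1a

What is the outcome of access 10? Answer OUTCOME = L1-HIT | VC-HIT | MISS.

OUTCOME = VC-HIT

#0 0x5d→b11/s1 MISS; vc=[]
#1 0x5e→b11/s1 L1-HIT; vc=[]
#2 0x5d→b11/s1 L1-HIT; vc=[]
#3 0x5a→b11/s1 L1-HIT; vc=[]
#4 0x6f→b13/s1 MISS; vc=[11]
#5 0x69→b13/s1 L1-HIT; vc=[11]
#6 0x5b→b11/s1 VC-HIT; vc=[13]
#7 0x59→b11/s1 L1-HIT; vc=[13]
#8 0x1e→b3/s1 MISS; vc=[13,11]
#9 0x2e→b5/s1 MISS; vc=[13,11,3]
#10 0x1a→b3/s1 VC-HIT; vc=[13,11,5]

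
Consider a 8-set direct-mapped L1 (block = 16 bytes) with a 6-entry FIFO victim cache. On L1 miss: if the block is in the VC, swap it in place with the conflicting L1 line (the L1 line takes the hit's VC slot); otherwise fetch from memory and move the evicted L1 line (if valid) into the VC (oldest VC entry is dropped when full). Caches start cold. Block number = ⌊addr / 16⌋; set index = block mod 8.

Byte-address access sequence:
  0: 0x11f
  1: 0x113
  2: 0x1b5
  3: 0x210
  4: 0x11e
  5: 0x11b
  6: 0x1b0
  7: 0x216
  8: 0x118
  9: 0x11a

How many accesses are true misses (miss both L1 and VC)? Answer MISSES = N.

0: 0x11f (blk 17, set 1) → MISS  vc=[]
1: 0x113 (blk 17, set 1) → L1-HIT  vc=[]
2: 0x1b5 (blk 27, set 3) → MISS  vc=[]
3: 0x210 (blk 33, set 1) → MISS  vc=[17]
4: 0x11e (blk 17, set 1) → VC-HIT  vc=[33]
5: 0x11b (blk 17, set 1) → L1-HIT  vc=[33]
6: 0x1b0 (blk 27, set 3) → L1-HIT  vc=[33]
7: 0x216 (blk 33, set 1) → VC-HIT  vc=[17]
8: 0x118 (blk 17, set 1) → VC-HIT  vc=[33]
9: 0x11a (blk 17, set 1) → L1-HIT  vc=[33]

MISSES = 3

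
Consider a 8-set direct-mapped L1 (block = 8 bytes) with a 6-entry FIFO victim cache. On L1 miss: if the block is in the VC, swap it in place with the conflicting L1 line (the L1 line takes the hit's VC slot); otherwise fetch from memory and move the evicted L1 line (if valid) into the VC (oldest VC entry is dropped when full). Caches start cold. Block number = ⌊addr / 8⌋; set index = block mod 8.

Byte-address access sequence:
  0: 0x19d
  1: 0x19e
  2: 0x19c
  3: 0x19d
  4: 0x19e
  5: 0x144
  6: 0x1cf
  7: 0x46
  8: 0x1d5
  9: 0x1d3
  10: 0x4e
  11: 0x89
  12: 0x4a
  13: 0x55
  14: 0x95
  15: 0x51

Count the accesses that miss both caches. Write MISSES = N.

#0 0x19d→b51/s3 MISS; vc=[]
#1 0x19e→b51/s3 L1-HIT; vc=[]
#2 0x19c→b51/s3 L1-HIT; vc=[]
#3 0x19d→b51/s3 L1-HIT; vc=[]
#4 0x19e→b51/s3 L1-HIT; vc=[]
#5 0x144→b40/s0 MISS; vc=[]
#6 0x1cf→b57/s1 MISS; vc=[]
#7 0x46→b8/s0 MISS; vc=[40]
#8 0x1d5→b58/s2 MISS; vc=[40]
#9 0x1d3→b58/s2 L1-HIT; vc=[40]
#10 0x4e→b9/s1 MISS; vc=[40,57]
#11 0x89→b17/s1 MISS; vc=[40,57,9]
#12 0x4a→b9/s1 VC-HIT; vc=[40,57,17]
#13 0x55→b10/s2 MISS; vc=[40,57,17,58]
#14 0x95→b18/s2 MISS; vc=[40,57,17,58,10]
#15 0x51→b10/s2 VC-HIT; vc=[40,57,17,58,18]

MISSES = 9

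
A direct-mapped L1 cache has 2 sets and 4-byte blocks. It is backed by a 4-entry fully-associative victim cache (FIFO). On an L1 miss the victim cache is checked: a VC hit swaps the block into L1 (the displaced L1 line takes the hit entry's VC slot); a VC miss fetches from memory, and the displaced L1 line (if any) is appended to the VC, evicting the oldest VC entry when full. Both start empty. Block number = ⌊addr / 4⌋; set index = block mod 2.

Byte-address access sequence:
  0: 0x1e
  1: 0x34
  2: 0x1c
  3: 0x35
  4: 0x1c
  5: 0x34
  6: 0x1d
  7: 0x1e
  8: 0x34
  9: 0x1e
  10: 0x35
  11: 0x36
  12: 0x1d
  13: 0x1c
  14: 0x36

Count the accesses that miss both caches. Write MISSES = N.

MISSES = 2

#0 0x1e→b7/s1 MISS; vc=[]
#1 0x34→b13/s1 MISS; vc=[7]
#2 0x1c→b7/s1 VC-HIT; vc=[13]
#3 0x35→b13/s1 VC-HIT; vc=[7]
#4 0x1c→b7/s1 VC-HIT; vc=[13]
#5 0x34→b13/s1 VC-HIT; vc=[7]
#6 0x1d→b7/s1 VC-HIT; vc=[13]
#7 0x1e→b7/s1 L1-HIT; vc=[13]
#8 0x34→b13/s1 VC-HIT; vc=[7]
#9 0x1e→b7/s1 VC-HIT; vc=[13]
#10 0x35→b13/s1 VC-HIT; vc=[7]
#11 0x36→b13/s1 L1-HIT; vc=[7]
#12 0x1d→b7/s1 VC-HIT; vc=[13]
#13 0x1c→b7/s1 L1-HIT; vc=[13]
#14 0x36→b13/s1 VC-HIT; vc=[7]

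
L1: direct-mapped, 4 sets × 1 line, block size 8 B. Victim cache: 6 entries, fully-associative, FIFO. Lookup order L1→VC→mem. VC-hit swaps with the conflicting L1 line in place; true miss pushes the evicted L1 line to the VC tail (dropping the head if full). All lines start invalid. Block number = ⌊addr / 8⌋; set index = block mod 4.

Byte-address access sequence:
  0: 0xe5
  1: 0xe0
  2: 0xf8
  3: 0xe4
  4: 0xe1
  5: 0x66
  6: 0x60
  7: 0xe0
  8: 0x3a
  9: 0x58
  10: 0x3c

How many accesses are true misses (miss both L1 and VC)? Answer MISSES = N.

0: 0xe5 (blk 28, set 0) → MISS  vc=[]
1: 0xe0 (blk 28, set 0) → L1-HIT  vc=[]
2: 0xf8 (blk 31, set 3) → MISS  vc=[]
3: 0xe4 (blk 28, set 0) → L1-HIT  vc=[]
4: 0xe1 (blk 28, set 0) → L1-HIT  vc=[]
5: 0x66 (blk 12, set 0) → MISS  vc=[28]
6: 0x60 (blk 12, set 0) → L1-HIT  vc=[28]
7: 0xe0 (blk 28, set 0) → VC-HIT  vc=[12]
8: 0x3a (blk 7, set 3) → MISS  vc=[12, 31]
9: 0x58 (blk 11, set 3) → MISS  vc=[12, 31, 7]
10: 0x3c (blk 7, set 3) → VC-HIT  vc=[12, 31, 11]

MISSES = 5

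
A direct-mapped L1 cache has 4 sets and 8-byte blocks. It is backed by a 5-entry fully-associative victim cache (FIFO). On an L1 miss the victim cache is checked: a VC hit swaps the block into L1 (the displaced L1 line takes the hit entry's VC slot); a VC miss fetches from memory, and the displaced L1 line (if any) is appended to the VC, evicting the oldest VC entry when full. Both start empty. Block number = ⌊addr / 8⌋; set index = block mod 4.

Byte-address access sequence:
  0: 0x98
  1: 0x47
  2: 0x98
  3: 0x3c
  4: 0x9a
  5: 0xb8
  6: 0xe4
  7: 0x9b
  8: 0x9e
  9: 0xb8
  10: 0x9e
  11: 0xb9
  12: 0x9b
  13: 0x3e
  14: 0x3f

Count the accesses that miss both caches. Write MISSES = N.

MISSES = 5

  [0] addr=0x98 blk=19 s=3: MISS | VC []
  [1] addr=0x47 blk=8 s=0: MISS | VC []
  [2] addr=0x98 blk=19 s=3: L1-HIT | VC []
  [3] addr=0x3c blk=7 s=3: MISS | VC [19]
  [4] addr=0x9a blk=19 s=3: VC-HIT | VC [7]
  [5] addr=0xb8 blk=23 s=3: MISS | VC [7, 19]
  [6] addr=0xe4 blk=28 s=0: MISS | VC [7, 19, 8]
  [7] addr=0x9b blk=19 s=3: VC-HIT | VC [7, 23, 8]
  [8] addr=0x9e blk=19 s=3: L1-HIT | VC [7, 23, 8]
  [9] addr=0xb8 blk=23 s=3: VC-HIT | VC [7, 19, 8]
  [10] addr=0x9e blk=19 s=3: VC-HIT | VC [7, 23, 8]
  [11] addr=0xb9 blk=23 s=3: VC-HIT | VC [7, 19, 8]
  [12] addr=0x9b blk=19 s=3: VC-HIT | VC [7, 23, 8]
  [13] addr=0x3e blk=7 s=3: VC-HIT | VC [19, 23, 8]
  [14] addr=0x3f blk=7 s=3: L1-HIT | VC [19, 23, 8]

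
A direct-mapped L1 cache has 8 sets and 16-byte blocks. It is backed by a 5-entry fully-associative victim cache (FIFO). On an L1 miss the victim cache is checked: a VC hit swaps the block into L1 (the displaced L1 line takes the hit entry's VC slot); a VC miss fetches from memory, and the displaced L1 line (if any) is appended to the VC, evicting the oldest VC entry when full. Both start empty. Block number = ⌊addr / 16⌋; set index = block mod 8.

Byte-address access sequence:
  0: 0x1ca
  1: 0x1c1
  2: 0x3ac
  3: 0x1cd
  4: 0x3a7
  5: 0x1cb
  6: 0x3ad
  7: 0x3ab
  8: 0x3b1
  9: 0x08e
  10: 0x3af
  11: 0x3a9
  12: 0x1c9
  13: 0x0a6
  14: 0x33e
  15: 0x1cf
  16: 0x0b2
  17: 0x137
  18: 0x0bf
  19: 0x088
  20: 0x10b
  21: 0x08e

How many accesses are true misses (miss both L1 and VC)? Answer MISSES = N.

#0 0x1ca→b28/s4 MISS; vc=[]
#1 0x1c1→b28/s4 L1-HIT; vc=[]
#2 0x3ac→b58/s2 MISS; vc=[]
#3 0x1cd→b28/s4 L1-HIT; vc=[]
#4 0x3a7→b58/s2 L1-HIT; vc=[]
#5 0x1cb→b28/s4 L1-HIT; vc=[]
#6 0x3ad→b58/s2 L1-HIT; vc=[]
#7 0x3ab→b58/s2 L1-HIT; vc=[]
#8 0x3b1→b59/s3 MISS; vc=[]
#9 0x8e→b8/s0 MISS; vc=[]
#10 0x3af→b58/s2 L1-HIT; vc=[]
#11 0x3a9→b58/s2 L1-HIT; vc=[]
#12 0x1c9→b28/s4 L1-HIT; vc=[]
#13 0xa6→b10/s2 MISS; vc=[58]
#14 0x33e→b51/s3 MISS; vc=[58,59]
#15 0x1cf→b28/s4 L1-HIT; vc=[58,59]
#16 0xb2→b11/s3 MISS; vc=[58,59,51]
#17 0x137→b19/s3 MISS; vc=[58,59,51,11]
#18 0xbf→b11/s3 VC-HIT; vc=[58,59,51,19]
#19 0x88→b8/s0 L1-HIT; vc=[58,59,51,19]
#20 0x10b→b16/s0 MISS; vc=[58,59,51,19,8]
#21 0x8e→b8/s0 VC-HIT; vc=[58,59,51,19,16]

MISSES = 9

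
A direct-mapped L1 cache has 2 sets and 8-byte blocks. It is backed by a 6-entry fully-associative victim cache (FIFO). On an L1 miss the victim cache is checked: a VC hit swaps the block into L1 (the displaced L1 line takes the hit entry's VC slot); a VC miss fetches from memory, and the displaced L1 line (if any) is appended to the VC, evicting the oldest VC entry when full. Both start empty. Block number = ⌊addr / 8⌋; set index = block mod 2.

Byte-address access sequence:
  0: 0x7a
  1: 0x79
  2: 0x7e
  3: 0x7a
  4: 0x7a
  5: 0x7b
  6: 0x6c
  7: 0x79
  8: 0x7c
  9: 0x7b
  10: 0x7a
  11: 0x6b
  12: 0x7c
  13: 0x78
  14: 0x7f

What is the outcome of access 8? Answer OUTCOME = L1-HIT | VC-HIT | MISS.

  [0] addr=0x7a blk=15 s=1: MISS | VC []
  [1] addr=0x79 blk=15 s=1: L1-HIT | VC []
  [2] addr=0x7e blk=15 s=1: L1-HIT | VC []
  [3] addr=0x7a blk=15 s=1: L1-HIT | VC []
  [4] addr=0x7a blk=15 s=1: L1-HIT | VC []
  [5] addr=0x7b blk=15 s=1: L1-HIT | VC []
  [6] addr=0x6c blk=13 s=1: MISS | VC [15]
  [7] addr=0x79 blk=15 s=1: VC-HIT | VC [13]
  [8] addr=0x7c blk=15 s=1: L1-HIT | VC [13]
  [9] addr=0x7b blk=15 s=1: L1-HIT | VC [13]
  [10] addr=0x7a blk=15 s=1: L1-HIT | VC [13]
  [11] addr=0x6b blk=13 s=1: VC-HIT | VC [15]
  [12] addr=0x7c blk=15 s=1: VC-HIT | VC [13]
  [13] addr=0x78 blk=15 s=1: L1-HIT | VC [13]
  [14] addr=0x7f blk=15 s=1: L1-HIT | VC [13]

OUTCOME = L1-HIT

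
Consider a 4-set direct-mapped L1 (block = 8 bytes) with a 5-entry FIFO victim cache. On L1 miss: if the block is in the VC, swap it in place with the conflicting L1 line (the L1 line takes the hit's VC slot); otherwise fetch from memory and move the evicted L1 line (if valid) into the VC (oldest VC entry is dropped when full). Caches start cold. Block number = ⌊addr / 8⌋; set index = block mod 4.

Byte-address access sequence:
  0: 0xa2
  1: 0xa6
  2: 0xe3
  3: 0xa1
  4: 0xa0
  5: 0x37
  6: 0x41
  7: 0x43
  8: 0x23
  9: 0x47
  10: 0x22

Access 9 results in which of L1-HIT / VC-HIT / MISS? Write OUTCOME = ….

#0 0xa2→b20/s0 MISS; vc=[]
#1 0xa6→b20/s0 L1-HIT; vc=[]
#2 0xe3→b28/s0 MISS; vc=[20]
#3 0xa1→b20/s0 VC-HIT; vc=[28]
#4 0xa0→b20/s0 L1-HIT; vc=[28]
#5 0x37→b6/s2 MISS; vc=[28]
#6 0x41→b8/s0 MISS; vc=[28,20]
#7 0x43→b8/s0 L1-HIT; vc=[28,20]
#8 0x23→b4/s0 MISS; vc=[28,20,8]
#9 0x47→b8/s0 VC-HIT; vc=[28,20,4]
#10 0x22→b4/s0 VC-HIT; vc=[28,20,8]

OUTCOME = VC-HIT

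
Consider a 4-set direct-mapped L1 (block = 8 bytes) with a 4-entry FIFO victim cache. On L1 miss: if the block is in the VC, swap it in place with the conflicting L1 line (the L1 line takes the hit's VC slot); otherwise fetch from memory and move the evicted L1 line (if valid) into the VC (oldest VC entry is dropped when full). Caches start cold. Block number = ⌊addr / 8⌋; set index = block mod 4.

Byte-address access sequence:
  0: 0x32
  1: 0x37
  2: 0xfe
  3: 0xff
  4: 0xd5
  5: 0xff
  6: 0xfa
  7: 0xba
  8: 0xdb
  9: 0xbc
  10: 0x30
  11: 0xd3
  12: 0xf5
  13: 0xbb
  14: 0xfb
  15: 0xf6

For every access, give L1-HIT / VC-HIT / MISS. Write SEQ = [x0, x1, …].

0: 0x32 (blk 6, set 2) → MISS  vc=[]
1: 0x37 (blk 6, set 2) → L1-HIT  vc=[]
2: 0xfe (blk 31, set 3) → MISS  vc=[]
3: 0xff (blk 31, set 3) → L1-HIT  vc=[]
4: 0xd5 (blk 26, set 2) → MISS  vc=[6]
5: 0xff (blk 31, set 3) → L1-HIT  vc=[6]
6: 0xfa (blk 31, set 3) → L1-HIT  vc=[6]
7: 0xba (blk 23, set 3) → MISS  vc=[6, 31]
8: 0xdb (blk 27, set 3) → MISS  vc=[6, 31, 23]
9: 0xbc (blk 23, set 3) → VC-HIT  vc=[6, 31, 27]
10: 0x30 (blk 6, set 2) → VC-HIT  vc=[26, 31, 27]
11: 0xd3 (blk 26, set 2) → VC-HIT  vc=[6, 31, 27]
12: 0xf5 (blk 30, set 2) → MISS  vc=[6, 31, 27, 26]
13: 0xbb (blk 23, set 3) → L1-HIT  vc=[6, 31, 27, 26]
14: 0xfb (blk 31, set 3) → VC-HIT  vc=[6, 23, 27, 26]
15: 0xf6 (blk 30, set 2) → L1-HIT  vc=[6, 23, 27, 26]

SEQ = [MISS, L1-HIT, MISS, L1-HIT, MISS, L1-HIT, L1-HIT, MISS, MISS, VC-HIT, VC-HIT, VC-HIT, MISS, L1-HIT, VC-HIT, L1-HIT]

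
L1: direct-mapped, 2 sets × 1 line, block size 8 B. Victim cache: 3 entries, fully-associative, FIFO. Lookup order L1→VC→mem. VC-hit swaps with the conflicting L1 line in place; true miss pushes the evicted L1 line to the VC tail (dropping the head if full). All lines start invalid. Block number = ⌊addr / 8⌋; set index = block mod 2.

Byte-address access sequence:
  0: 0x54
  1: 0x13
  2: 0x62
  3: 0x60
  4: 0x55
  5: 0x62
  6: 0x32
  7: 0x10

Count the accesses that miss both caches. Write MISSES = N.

MISSES = 4

  [0] addr=0x54 blk=10 s=0: MISS | VC []
  [1] addr=0x13 blk=2 s=0: MISS | VC [10]
  [2] addr=0x62 blk=12 s=0: MISS | VC [10, 2]
  [3] addr=0x60 blk=12 s=0: L1-HIT | VC [10, 2]
  [4] addr=0x55 blk=10 s=0: VC-HIT | VC [12, 2]
  [5] addr=0x62 blk=12 s=0: VC-HIT | VC [10, 2]
  [6] addr=0x32 blk=6 s=0: MISS | VC [10, 2, 12]
  [7] addr=0x10 blk=2 s=0: VC-HIT | VC [10, 6, 12]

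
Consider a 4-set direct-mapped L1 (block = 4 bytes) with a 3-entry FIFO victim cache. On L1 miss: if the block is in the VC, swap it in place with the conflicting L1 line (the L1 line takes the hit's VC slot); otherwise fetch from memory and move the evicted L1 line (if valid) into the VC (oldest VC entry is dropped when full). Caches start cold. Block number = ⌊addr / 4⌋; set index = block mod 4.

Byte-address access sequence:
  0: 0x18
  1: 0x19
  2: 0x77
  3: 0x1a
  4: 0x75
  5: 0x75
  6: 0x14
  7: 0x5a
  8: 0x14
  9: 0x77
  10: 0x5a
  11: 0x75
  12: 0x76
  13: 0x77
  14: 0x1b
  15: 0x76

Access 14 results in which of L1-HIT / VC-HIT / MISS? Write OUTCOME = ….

#0 0x18→b6/s2 MISS; vc=[]
#1 0x19→b6/s2 L1-HIT; vc=[]
#2 0x77→b29/s1 MISS; vc=[]
#3 0x1a→b6/s2 L1-HIT; vc=[]
#4 0x75→b29/s1 L1-HIT; vc=[]
#5 0x75→b29/s1 L1-HIT; vc=[]
#6 0x14→b5/s1 MISS; vc=[29]
#7 0x5a→b22/s2 MISS; vc=[29,6]
#8 0x14→b5/s1 L1-HIT; vc=[29,6]
#9 0x77→b29/s1 VC-HIT; vc=[5,6]
#10 0x5a→b22/s2 L1-HIT; vc=[5,6]
#11 0x75→b29/s1 L1-HIT; vc=[5,6]
#12 0x76→b29/s1 L1-HIT; vc=[5,6]
#13 0x77→b29/s1 L1-HIT; vc=[5,6]
#14 0x1b→b6/s2 VC-HIT; vc=[5,22]
#15 0x76→b29/s1 L1-HIT; vc=[5,22]

OUTCOME = VC-HIT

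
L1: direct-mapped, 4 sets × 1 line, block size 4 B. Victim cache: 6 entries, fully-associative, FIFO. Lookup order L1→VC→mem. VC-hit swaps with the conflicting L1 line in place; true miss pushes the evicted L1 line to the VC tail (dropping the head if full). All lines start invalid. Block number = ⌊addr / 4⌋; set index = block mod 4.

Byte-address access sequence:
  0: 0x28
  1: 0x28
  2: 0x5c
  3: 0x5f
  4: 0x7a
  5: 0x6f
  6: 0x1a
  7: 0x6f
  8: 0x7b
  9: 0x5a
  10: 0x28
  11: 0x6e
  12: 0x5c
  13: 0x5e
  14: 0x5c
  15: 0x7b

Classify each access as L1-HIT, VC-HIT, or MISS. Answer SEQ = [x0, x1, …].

0: 0x28 (blk 10, set 2) → MISS  vc=[]
1: 0x28 (blk 10, set 2) → L1-HIT  vc=[]
2: 0x5c (blk 23, set 3) → MISS  vc=[]
3: 0x5f (blk 23, set 3) → L1-HIT  vc=[]
4: 0x7a (blk 30, set 2) → MISS  vc=[10]
5: 0x6f (blk 27, set 3) → MISS  vc=[10, 23]
6: 0x1a (blk 6, set 2) → MISS  vc=[10, 23, 30]
7: 0x6f (blk 27, set 3) → L1-HIT  vc=[10, 23, 30]
8: 0x7b (blk 30, set 2) → VC-HIT  vc=[10, 23, 6]
9: 0x5a (blk 22, set 2) → MISS  vc=[10, 23, 6, 30]
10: 0x28 (blk 10, set 2) → VC-HIT  vc=[22, 23, 6, 30]
11: 0x6e (blk 27, set 3) → L1-HIT  vc=[22, 23, 6, 30]
12: 0x5c (blk 23, set 3) → VC-HIT  vc=[22, 27, 6, 30]
13: 0x5e (blk 23, set 3) → L1-HIT  vc=[22, 27, 6, 30]
14: 0x5c (blk 23, set 3) → L1-HIT  vc=[22, 27, 6, 30]
15: 0x7b (blk 30, set 2) → VC-HIT  vc=[22, 27, 6, 10]

SEQ = [MISS, L1-HIT, MISS, L1-HIT, MISS, MISS, MISS, L1-HIT, VC-HIT, MISS, VC-HIT, L1-HIT, VC-HIT, L1-HIT, L1-HIT, VC-HIT]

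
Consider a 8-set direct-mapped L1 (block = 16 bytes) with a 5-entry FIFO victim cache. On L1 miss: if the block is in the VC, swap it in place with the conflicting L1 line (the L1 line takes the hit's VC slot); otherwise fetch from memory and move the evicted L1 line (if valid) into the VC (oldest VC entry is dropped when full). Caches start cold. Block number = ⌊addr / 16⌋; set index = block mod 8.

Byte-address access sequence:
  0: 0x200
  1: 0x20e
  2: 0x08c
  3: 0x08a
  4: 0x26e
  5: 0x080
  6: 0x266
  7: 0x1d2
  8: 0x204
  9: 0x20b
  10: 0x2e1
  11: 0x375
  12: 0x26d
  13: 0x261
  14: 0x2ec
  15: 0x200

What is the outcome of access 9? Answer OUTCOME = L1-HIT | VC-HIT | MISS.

0: 0x200 (blk 32, set 0) → MISS  vc=[]
1: 0x20e (blk 32, set 0) → L1-HIT  vc=[]
2: 0x8c (blk 8, set 0) → MISS  vc=[32]
3: 0x8a (blk 8, set 0) → L1-HIT  vc=[32]
4: 0x26e (blk 38, set 6) → MISS  vc=[32]
5: 0x80 (blk 8, set 0) → L1-HIT  vc=[32]
6: 0x266 (blk 38, set 6) → L1-HIT  vc=[32]
7: 0x1d2 (blk 29, set 5) → MISS  vc=[32]
8: 0x204 (blk 32, set 0) → VC-HIT  vc=[8]
9: 0x20b (blk 32, set 0) → L1-HIT  vc=[8]
10: 0x2e1 (blk 46, set 6) → MISS  vc=[8, 38]
11: 0x375 (blk 55, set 7) → MISS  vc=[8, 38]
12: 0x26d (blk 38, set 6) → VC-HIT  vc=[8, 46]
13: 0x261 (blk 38, set 6) → L1-HIT  vc=[8, 46]
14: 0x2ec (blk 46, set 6) → VC-HIT  vc=[8, 38]
15: 0x200 (blk 32, set 0) → L1-HIT  vc=[8, 38]

OUTCOME = L1-HIT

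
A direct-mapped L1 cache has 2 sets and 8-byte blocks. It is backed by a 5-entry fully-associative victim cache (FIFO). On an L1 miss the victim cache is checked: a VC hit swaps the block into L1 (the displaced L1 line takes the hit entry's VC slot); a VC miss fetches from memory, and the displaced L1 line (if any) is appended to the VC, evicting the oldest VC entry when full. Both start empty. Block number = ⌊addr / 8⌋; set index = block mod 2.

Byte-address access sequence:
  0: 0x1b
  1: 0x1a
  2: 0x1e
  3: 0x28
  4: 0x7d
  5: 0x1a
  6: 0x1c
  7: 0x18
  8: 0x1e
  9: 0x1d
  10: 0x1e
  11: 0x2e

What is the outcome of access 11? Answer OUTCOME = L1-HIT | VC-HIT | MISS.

OUTCOME = VC-HIT

  [0] addr=0x1b blk=3 s=1: MISS | VC []
  [1] addr=0x1a blk=3 s=1: L1-HIT | VC []
  [2] addr=0x1e blk=3 s=1: L1-HIT | VC []
  [3] addr=0x28 blk=5 s=1: MISS | VC [3]
  [4] addr=0x7d blk=15 s=1: MISS | VC [3, 5]
  [5] addr=0x1a blk=3 s=1: VC-HIT | VC [15, 5]
  [6] addr=0x1c blk=3 s=1: L1-HIT | VC [15, 5]
  [7] addr=0x18 blk=3 s=1: L1-HIT | VC [15, 5]
  [8] addr=0x1e blk=3 s=1: L1-HIT | VC [15, 5]
  [9] addr=0x1d blk=3 s=1: L1-HIT | VC [15, 5]
  [10] addr=0x1e blk=3 s=1: L1-HIT | VC [15, 5]
  [11] addr=0x2e blk=5 s=1: VC-HIT | VC [15, 3]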